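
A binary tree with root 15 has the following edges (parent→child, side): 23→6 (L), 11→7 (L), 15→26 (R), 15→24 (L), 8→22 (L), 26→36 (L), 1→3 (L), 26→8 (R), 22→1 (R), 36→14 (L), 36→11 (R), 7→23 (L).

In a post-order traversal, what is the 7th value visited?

36

Post-order visits the left subtree, then the right subtree, then the node.
At 15: go left to 24.
  24 is a leaf — visit 24.
At 15: go right to 26.
  At 26: go left to 36.
    At 36: go left to 14.
      14 is a leaf — visit 14.
    At 36: go right to 11.
      At 11: go left to 7.
        At 7: go left to 23.
          At 23: go left to 6.
            6 is a leaf — visit 6.
          At 23: no right child.
          Visit 23.
        At 7: no right child.
        Visit 7.
      At 11: no right child.
      Visit 11.
    Visit 36.
  At 26: go right to 8.
    At 8: go left to 22.
      At 22: no left child.
      At 22: go right to 1.
        At 1: go left to 3.
          3 is a leaf — visit 3.
        At 1: no right child.
        Visit 1.
      Visit 22.
    At 8: no right child.
    Visit 8.
  Visit 26.
Visit 15.
Full post-order sequence: 24, 14, 6, 23, 7, 11, 36, 3, 1, 22, 8, 26, 15.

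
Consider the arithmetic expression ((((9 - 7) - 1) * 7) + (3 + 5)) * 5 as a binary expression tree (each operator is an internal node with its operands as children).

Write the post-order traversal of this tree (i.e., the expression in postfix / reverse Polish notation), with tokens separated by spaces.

Post-order on an expression tree gives postfix notation: for each operator, emit left operand, right operand, then the operator.

9 7 - 1 - 7 * 3 5 + + 5 *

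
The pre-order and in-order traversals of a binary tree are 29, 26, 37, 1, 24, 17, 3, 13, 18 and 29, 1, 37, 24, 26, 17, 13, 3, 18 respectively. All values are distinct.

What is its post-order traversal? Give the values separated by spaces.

The first element of pre-order is the root; it splits in-order into left and right subtrees.
Root 29: left subtree has 0 nodes { }, right has 8 {1, 37, 24, 26, 17, 13, 3, 18}.
  Root 26: left subtree has 3 nodes {1, 37, 24}, right has 4 {17, 13, 3, 18}.
    Root 37: left subtree has 1 node {1}, right has 1 {24}.
    Root 17: left subtree has 0 nodes { }, right has 3 {13, 3, 18}.
      Root 3: left subtree has 1 node {13}, right has 1 {18}.

1 24 37 13 18 3 17 26 29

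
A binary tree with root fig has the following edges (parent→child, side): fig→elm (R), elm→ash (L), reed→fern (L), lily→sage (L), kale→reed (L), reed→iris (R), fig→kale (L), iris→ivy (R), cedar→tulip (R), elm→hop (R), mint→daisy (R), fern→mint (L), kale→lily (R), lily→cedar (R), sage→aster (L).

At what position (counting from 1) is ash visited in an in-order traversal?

14

In-order visits the left subtree, then the node, then the right subtree.
At fig: go left to kale.
  At kale: go left to reed.
    At reed: go left to fern.
      At fern: go left to mint.
        At mint: no left child.
        Visit mint.
        At mint: go right to daisy.
          daisy is a leaf — visit daisy.
      Visit fern.
      At fern: no right child.
    Visit reed.
    At reed: go right to iris.
      At iris: no left child.
      Visit iris.
      At iris: go right to ivy.
        ivy is a leaf — visit ivy.
  Visit kale.
  At kale: go right to lily.
    At lily: go left to sage.
      At sage: go left to aster.
        aster is a leaf — visit aster.
      Visit sage.
      At sage: no right child.
    Visit lily.
    At lily: go right to cedar.
      At cedar: no left child.
      Visit cedar.
      At cedar: go right to tulip.
        tulip is a leaf — visit tulip.
Visit fig.
At fig: go right to elm.
  At elm: go left to ash.
    ash is a leaf — visit ash.
  Visit elm.
  At elm: go right to hop.
    hop is a leaf — visit hop.
Full in-order sequence: mint, daisy, fern, reed, iris, ivy, kale, aster, sage, lily, cedar, tulip, fig, ash, elm, hop.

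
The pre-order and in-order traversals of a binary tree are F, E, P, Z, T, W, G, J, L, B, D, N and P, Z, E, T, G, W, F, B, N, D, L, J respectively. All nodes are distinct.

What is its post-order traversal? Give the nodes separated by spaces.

Z P G W T E N D B L J F

The first element of pre-order is the root; it splits in-order into left and right subtrees.
Root F: left subtree has 6 nodes {P, Z, E, T, G, W}, right has 5 {B, N, D, L, J}.
  Root E: left subtree has 2 nodes {P, Z}, right has 3 {T, G, W}.
    Root P: left subtree has 0 nodes { }, right has 1 {Z}.
    Root T: left subtree has 0 nodes { }, right has 2 {G, W}.
      Root W: left subtree has 1 node {G}, right has 0 { }.
  Root J: left subtree has 4 nodes {B, N, D, L}, right has 0 { }.
    Root L: left subtree has 3 nodes {B, N, D}, right has 0 { }.
      Root B: left subtree has 0 nodes { }, right has 2 {N, D}.
        Root D: left subtree has 1 node {N}, right has 0 { }.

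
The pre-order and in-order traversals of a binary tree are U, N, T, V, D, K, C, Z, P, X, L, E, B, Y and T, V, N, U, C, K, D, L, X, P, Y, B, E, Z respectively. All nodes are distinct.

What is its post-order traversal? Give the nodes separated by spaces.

The first element of pre-order is the root; it splits in-order into left and right subtrees.
Root U: left subtree has 3 nodes {T, V, N}, right has 10 {C, K, D, L, X, P, Y, B, E, Z}.
  Root N: left subtree has 2 nodes {T, V}, right has 0 { }.
    Root T: left subtree has 0 nodes { }, right has 1 {V}.
  Root D: left subtree has 2 nodes {C, K}, right has 7 {L, X, P, Y, B, E, Z}.
    Root K: left subtree has 1 node {C}, right has 0 { }.
    Root Z: left subtree has 6 nodes {L, X, P, Y, B, E}, right has 0 { }.
      Root P: left subtree has 2 nodes {L, X}, right has 3 {Y, B, E}.
        Root X: left subtree has 1 node {L}, right has 0 { }.
        Root E: left subtree has 2 nodes {Y, B}, right has 0 { }.
          Root B: left subtree has 1 node {Y}, right has 0 { }.

V T N C K L X Y B E P Z D U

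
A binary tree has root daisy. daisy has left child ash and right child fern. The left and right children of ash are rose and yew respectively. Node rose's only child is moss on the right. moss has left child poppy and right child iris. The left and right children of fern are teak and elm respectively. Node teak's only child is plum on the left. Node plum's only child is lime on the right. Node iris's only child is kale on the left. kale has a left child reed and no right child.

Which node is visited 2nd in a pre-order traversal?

ash

Pre-order visits the node, then its left subtree, then its right subtree.
Visit daisy.
At daisy: go left to ash.
  Visit ash.
  At ash: go left to rose.
    Visit rose.
    At rose: no left child.
    At rose: go right to moss.
      Visit moss.
      At moss: go left to poppy.
        poppy is a leaf — visit poppy.
      At moss: go right to iris.
        Visit iris.
        At iris: go left to kale.
          Visit kale.
          At kale: go left to reed.
            reed is a leaf — visit reed.
          At kale: no right child.
        At iris: no right child.
  At ash: go right to yew.
    yew is a leaf — visit yew.
At daisy: go right to fern.
  Visit fern.
  At fern: go left to teak.
    Visit teak.
    At teak: go left to plum.
      Visit plum.
      At plum: no left child.
      At plum: go right to lime.
        lime is a leaf — visit lime.
    At teak: no right child.
  At fern: go right to elm.
    elm is a leaf — visit elm.
Full pre-order sequence: daisy, ash, rose, moss, poppy, iris, kale, reed, yew, fern, teak, plum, lime, elm.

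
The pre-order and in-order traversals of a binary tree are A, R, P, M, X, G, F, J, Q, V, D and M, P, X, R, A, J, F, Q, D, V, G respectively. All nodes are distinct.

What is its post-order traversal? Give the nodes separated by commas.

M, X, P, R, J, D, V, Q, F, G, A

The first element of pre-order is the root; it splits in-order into left and right subtrees.
Root A: left subtree has 4 nodes {M, P, X, R}, right has 6 {J, F, Q, D, V, G}.
  Root R: left subtree has 3 nodes {M, P, X}, right has 0 { }.
    Root P: left subtree has 1 node {M}, right has 1 {X}.
  Root G: left subtree has 5 nodes {J, F, Q, D, V}, right has 0 { }.
    Root F: left subtree has 1 node {J}, right has 3 {Q, D, V}.
      Root Q: left subtree has 0 nodes { }, right has 2 {D, V}.
        Root V: left subtree has 1 node {D}, right has 0 { }.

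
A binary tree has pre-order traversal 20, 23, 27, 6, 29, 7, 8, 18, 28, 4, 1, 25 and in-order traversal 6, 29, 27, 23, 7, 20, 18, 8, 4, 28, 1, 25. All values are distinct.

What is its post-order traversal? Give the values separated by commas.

The first element of pre-order is the root; it splits in-order into left and right subtrees.
Root 20: left subtree has 5 nodes {6, 29, 27, 23, 7}, right has 6 {18, 8, 4, 28, 1, 25}.
  Root 23: left subtree has 3 nodes {6, 29, 27}, right has 1 {7}.
    Root 27: left subtree has 2 nodes {6, 29}, right has 0 { }.
      Root 6: left subtree has 0 nodes { }, right has 1 {29}.
  Root 8: left subtree has 1 node {18}, right has 4 {4, 28, 1, 25}.
    Root 28: left subtree has 1 node {4}, right has 2 {1, 25}.
      Root 1: left subtree has 0 nodes { }, right has 1 {25}.

29, 6, 27, 7, 23, 18, 4, 25, 1, 28, 8, 20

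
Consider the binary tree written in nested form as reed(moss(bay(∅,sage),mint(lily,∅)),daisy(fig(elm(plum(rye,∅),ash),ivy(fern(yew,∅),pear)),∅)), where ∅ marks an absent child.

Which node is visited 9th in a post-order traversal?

Post-order visits the left subtree, then the right subtree, then the node.
At reed: go left to moss.
  At moss: go left to bay.
    At bay: no left child.
    At bay: go right to sage.
      sage is a leaf — visit sage.
    Visit bay.
  At moss: go right to mint.
    At mint: go left to lily.
      lily is a leaf — visit lily.
    At mint: no right child.
    Visit mint.
  Visit moss.
At reed: go right to daisy.
  At daisy: go left to fig.
    At fig: go left to elm.
      At elm: go left to plum.
        At plum: go left to rye.
          rye is a leaf — visit rye.
        At plum: no right child.
        Visit plum.
      At elm: go right to ash.
        ash is a leaf — visit ash.
      Visit elm.
    At fig: go right to ivy.
      At ivy: go left to fern.
        At fern: go left to yew.
          yew is a leaf — visit yew.
        At fern: no right child.
        Visit fern.
      At ivy: go right to pear.
        pear is a leaf — visit pear.
      Visit ivy.
    Visit fig.
  At daisy: no right child.
  Visit daisy.
Visit reed.
Full post-order sequence: sage, bay, lily, mint, moss, rye, plum, ash, elm, yew, fern, pear, ivy, fig, daisy, reed.

elm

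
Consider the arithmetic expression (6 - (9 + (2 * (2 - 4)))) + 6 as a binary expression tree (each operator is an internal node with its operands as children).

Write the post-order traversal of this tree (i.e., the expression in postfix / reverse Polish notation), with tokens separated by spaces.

6 9 2 2 4 - * + - 6 +

Post-order on an expression tree gives postfix notation: for each operator, emit left operand, right operand, then the operator.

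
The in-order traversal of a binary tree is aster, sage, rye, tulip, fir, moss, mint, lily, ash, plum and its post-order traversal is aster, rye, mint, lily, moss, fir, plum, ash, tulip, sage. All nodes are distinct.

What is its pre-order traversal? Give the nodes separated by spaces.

sage aster tulip rye ash fir moss lily mint plum

The last element of post-order is the root; it splits in-order into left and right subtrees.
Root sage: left subtree has 1 node {aster}, right has 8 {rye, tulip, fir, moss, mint, lily, ash, plum}.
  Root tulip: left subtree has 1 node {rye}, right has 6 {fir, moss, mint, lily, ash, plum}.
    Root ash: left subtree has 4 nodes {fir, moss, mint, lily}, right has 1 {plum}.
      Root fir: left subtree has 0 nodes { }, right has 3 {moss, mint, lily}.
        Root moss: left subtree has 0 nodes { }, right has 2 {mint, lily}.
          Root lily: left subtree has 1 node {mint}, right has 0 { }.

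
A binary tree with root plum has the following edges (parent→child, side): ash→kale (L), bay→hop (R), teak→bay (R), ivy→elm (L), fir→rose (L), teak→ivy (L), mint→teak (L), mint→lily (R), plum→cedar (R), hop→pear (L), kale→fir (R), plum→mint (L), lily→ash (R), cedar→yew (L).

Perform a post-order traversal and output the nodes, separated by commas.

Post-order visits the left subtree, then the right subtree, then the node.
At plum: go left to mint.
  At mint: go left to teak.
    At teak: go left to ivy.
      At ivy: go left to elm.
        elm is a leaf — visit elm.
      At ivy: no right child.
      Visit ivy.
    At teak: go right to bay.
      At bay: no left child.
      At bay: go right to hop.
        At hop: go left to pear.
          pear is a leaf — visit pear.
        At hop: no right child.
        Visit hop.
      Visit bay.
    Visit teak.
  At mint: go right to lily.
    At lily: no left child.
    At lily: go right to ash.
      At ash: go left to kale.
        At kale: no left child.
        At kale: go right to fir.
          At fir: go left to rose.
            rose is a leaf — visit rose.
          At fir: no right child.
          Visit fir.
        Visit kale.
      At ash: no right child.
      Visit ash.
    Visit lily.
  Visit mint.
At plum: go right to cedar.
  At cedar: go left to yew.
    yew is a leaf — visit yew.
  At cedar: no right child.
  Visit cedar.
Visit plum.

elm, ivy, pear, hop, bay, teak, rose, fir, kale, ash, lily, mint, yew, cedar, plum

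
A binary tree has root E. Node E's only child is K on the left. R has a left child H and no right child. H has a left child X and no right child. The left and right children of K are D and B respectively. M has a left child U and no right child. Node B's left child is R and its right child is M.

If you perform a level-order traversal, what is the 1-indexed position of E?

1

Level-order visits nodes level by level from the root, left to right within each level.
Level 0: E
Level 1: K
Level 2: D, B
Level 3: R, M
Level 4: H, U
Level 5: X
Full level-order sequence: E, K, D, B, R, M, H, U, X.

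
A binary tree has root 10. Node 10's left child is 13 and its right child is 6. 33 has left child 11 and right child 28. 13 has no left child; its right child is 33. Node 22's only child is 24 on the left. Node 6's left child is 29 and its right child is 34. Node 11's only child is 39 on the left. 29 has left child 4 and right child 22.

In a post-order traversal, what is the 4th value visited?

Post-order visits the left subtree, then the right subtree, then the node.
At 10: go left to 13.
  At 13: no left child.
  At 13: go right to 33.
    At 33: go left to 11.
      At 11: go left to 39.
        39 is a leaf — visit 39.
      At 11: no right child.
      Visit 11.
    At 33: go right to 28.
      28 is a leaf — visit 28.
    Visit 33.
  Visit 13.
At 10: go right to 6.
  At 6: go left to 29.
    At 29: go left to 4.
      4 is a leaf — visit 4.
    At 29: go right to 22.
      At 22: go left to 24.
        24 is a leaf — visit 24.
      At 22: no right child.
      Visit 22.
    Visit 29.
  At 6: go right to 34.
    34 is a leaf — visit 34.
  Visit 6.
Visit 10.
Full post-order sequence: 39, 11, 28, 33, 13, 4, 24, 22, 29, 34, 6, 10.

33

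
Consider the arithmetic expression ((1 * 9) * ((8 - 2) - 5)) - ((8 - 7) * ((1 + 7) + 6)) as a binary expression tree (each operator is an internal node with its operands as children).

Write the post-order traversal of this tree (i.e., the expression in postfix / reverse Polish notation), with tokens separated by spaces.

Post-order on an expression tree gives postfix notation: for each operator, emit left operand, right operand, then the operator.

1 9 * 8 2 - 5 - * 8 7 - 1 7 + 6 + * -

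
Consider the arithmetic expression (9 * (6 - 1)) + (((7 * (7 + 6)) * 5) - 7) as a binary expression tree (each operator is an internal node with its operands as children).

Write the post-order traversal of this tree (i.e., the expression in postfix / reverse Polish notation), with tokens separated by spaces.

Post-order on an expression tree gives postfix notation: for each operator, emit left operand, right operand, then the operator.

9 6 1 - * 7 7 6 + * 5 * 7 - +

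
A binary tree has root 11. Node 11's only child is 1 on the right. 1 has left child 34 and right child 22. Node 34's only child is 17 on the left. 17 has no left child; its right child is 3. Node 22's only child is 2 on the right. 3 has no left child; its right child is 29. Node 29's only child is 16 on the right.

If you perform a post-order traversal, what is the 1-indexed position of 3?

3

Post-order visits the left subtree, then the right subtree, then the node.
At 11: no left child.
At 11: go right to 1.
  At 1: go left to 34.
    At 34: go left to 17.
      At 17: no left child.
      At 17: go right to 3.
        At 3: no left child.
        At 3: go right to 29.
          At 29: no left child.
          At 29: go right to 16.
            16 is a leaf — visit 16.
          Visit 29.
        Visit 3.
      Visit 17.
    At 34: no right child.
    Visit 34.
  At 1: go right to 22.
    At 22: no left child.
    At 22: go right to 2.
      2 is a leaf — visit 2.
    Visit 22.
  Visit 1.
Visit 11.
Full post-order sequence: 16, 29, 3, 17, 34, 2, 22, 1, 11.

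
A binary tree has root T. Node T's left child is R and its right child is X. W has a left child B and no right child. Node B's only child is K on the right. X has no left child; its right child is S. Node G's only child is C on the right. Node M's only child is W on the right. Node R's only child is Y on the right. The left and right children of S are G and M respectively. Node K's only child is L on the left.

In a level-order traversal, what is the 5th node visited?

Level-order visits nodes level by level from the root, left to right within each level.
Level 0: T
Level 1: R, X
Level 2: Y, S
Level 3: G, M
Level 4: C, W
Level 5: B
Level 6: K
Level 7: L
Full level-order sequence: T, R, X, Y, S, G, M, C, W, B, K, L.

S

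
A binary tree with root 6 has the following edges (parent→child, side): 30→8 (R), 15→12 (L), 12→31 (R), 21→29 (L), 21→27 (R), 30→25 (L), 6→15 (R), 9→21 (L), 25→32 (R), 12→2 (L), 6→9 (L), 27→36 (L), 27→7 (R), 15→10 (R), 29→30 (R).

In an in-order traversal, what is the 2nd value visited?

25

In-order visits the left subtree, then the node, then the right subtree.
At 6: go left to 9.
  At 9: go left to 21.
    At 21: go left to 29.
      At 29: no left child.
      Visit 29.
      At 29: go right to 30.
        At 30: go left to 25.
          At 25: no left child.
          Visit 25.
          At 25: go right to 32.
            32 is a leaf — visit 32.
        Visit 30.
        At 30: go right to 8.
          8 is a leaf — visit 8.
    Visit 21.
    At 21: go right to 27.
      At 27: go left to 36.
        36 is a leaf — visit 36.
      Visit 27.
      At 27: go right to 7.
        7 is a leaf — visit 7.
  Visit 9.
  At 9: no right child.
Visit 6.
At 6: go right to 15.
  At 15: go left to 12.
    At 12: go left to 2.
      2 is a leaf — visit 2.
    Visit 12.
    At 12: go right to 31.
      31 is a leaf — visit 31.
  Visit 15.
  At 15: go right to 10.
    10 is a leaf — visit 10.
Full in-order sequence: 29, 25, 32, 30, 8, 21, 36, 27, 7, 9, 6, 2, 12, 31, 15, 10.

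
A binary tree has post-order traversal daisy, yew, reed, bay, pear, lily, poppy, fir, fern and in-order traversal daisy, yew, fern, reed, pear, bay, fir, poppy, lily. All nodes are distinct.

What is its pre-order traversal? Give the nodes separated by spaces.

fern yew daisy fir pear reed bay poppy lily

The last element of post-order is the root; it splits in-order into left and right subtrees.
Root fern: left subtree has 2 nodes {daisy, yew}, right has 6 {reed, pear, bay, fir, poppy, lily}.
  Root yew: left subtree has 1 node {daisy}, right has 0 { }.
  Root fir: left subtree has 3 nodes {reed, pear, bay}, right has 2 {poppy, lily}.
    Root pear: left subtree has 1 node {reed}, right has 1 {bay}.
    Root poppy: left subtree has 0 nodes { }, right has 1 {lily}.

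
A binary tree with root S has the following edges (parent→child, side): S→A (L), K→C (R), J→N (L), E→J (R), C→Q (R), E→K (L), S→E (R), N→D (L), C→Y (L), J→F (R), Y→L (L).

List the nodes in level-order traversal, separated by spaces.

S A E K J C N F Y Q D L

Level-order visits nodes level by level from the root, left to right within each level.
Level 0: S
Level 1: A, E
Level 2: K, J
Level 3: C, N, F
Level 4: Y, Q, D
Level 5: L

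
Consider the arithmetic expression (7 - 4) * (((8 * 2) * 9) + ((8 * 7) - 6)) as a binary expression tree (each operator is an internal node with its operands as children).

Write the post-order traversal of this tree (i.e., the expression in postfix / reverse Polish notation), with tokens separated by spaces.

7 4 - 8 2 * 9 * 8 7 * 6 - + *

Post-order on an expression tree gives postfix notation: for each operator, emit left operand, right operand, then the operator.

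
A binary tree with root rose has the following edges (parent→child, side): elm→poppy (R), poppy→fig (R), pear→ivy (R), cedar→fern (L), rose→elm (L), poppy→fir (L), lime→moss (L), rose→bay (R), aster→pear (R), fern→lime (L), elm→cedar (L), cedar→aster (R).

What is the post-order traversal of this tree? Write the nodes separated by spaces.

Post-order visits the left subtree, then the right subtree, then the node.
At rose: go left to elm.
  At elm: go left to cedar.
    At cedar: go left to fern.
      At fern: go left to lime.
        At lime: go left to moss.
          moss is a leaf — visit moss.
        At lime: no right child.
        Visit lime.
      At fern: no right child.
      Visit fern.
    At cedar: go right to aster.
      At aster: no left child.
      At aster: go right to pear.
        At pear: no left child.
        At pear: go right to ivy.
          ivy is a leaf — visit ivy.
        Visit pear.
      Visit aster.
    Visit cedar.
  At elm: go right to poppy.
    At poppy: go left to fir.
      fir is a leaf — visit fir.
    At poppy: go right to fig.
      fig is a leaf — visit fig.
    Visit poppy.
  Visit elm.
At rose: go right to bay.
  bay is a leaf — visit bay.
Visit rose.

moss lime fern ivy pear aster cedar fir fig poppy elm bay rose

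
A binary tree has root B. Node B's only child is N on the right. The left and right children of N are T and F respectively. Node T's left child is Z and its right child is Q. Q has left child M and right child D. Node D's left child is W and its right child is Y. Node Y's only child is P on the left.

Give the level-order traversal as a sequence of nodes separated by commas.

Level-order visits nodes level by level from the root, left to right within each level.
Level 0: B
Level 1: N
Level 2: T, F
Level 3: Z, Q
Level 4: M, D
Level 5: W, Y
Level 6: P

B, N, T, F, Z, Q, M, D, W, Y, P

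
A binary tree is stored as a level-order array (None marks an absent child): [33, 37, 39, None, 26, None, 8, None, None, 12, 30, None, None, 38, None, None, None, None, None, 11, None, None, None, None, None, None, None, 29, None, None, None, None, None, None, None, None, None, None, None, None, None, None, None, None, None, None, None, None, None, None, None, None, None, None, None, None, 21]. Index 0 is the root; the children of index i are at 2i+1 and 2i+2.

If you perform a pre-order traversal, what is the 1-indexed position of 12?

4

Pre-order visits the node, then its left subtree, then its right subtree.
Visit 33.
At 33: go left to 37.
  Visit 37.
  At 37: no left child.
  At 37: go right to 26.
    Visit 26.
    At 26: go left to 12.
      Visit 12.
      At 12: go left to 11.
        11 is a leaf — visit 11.
      At 12: no right child.
    At 26: go right to 30.
      30 is a leaf — visit 30.
At 33: go right to 39.
  Visit 39.
  At 39: no left child.
  At 39: go right to 8.
    Visit 8.
    At 8: go left to 38.
      Visit 38.
      At 38: go left to 29.
        Visit 29.
        At 29: no left child.
        At 29: go right to 21.
          21 is a leaf — visit 21.
      At 38: no right child.
    At 8: no right child.
Full pre-order sequence: 33, 37, 26, 12, 11, 30, 39, 8, 38, 29, 21.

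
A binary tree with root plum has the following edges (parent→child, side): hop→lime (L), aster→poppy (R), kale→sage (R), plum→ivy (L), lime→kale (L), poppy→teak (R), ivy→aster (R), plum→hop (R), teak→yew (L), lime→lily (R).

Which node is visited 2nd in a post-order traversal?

teak

Post-order visits the left subtree, then the right subtree, then the node.
At plum: go left to ivy.
  At ivy: no left child.
  At ivy: go right to aster.
    At aster: no left child.
    At aster: go right to poppy.
      At poppy: no left child.
      At poppy: go right to teak.
        At teak: go left to yew.
          yew is a leaf — visit yew.
        At teak: no right child.
        Visit teak.
      Visit poppy.
    Visit aster.
  Visit ivy.
At plum: go right to hop.
  At hop: go left to lime.
    At lime: go left to kale.
      At kale: no left child.
      At kale: go right to sage.
        sage is a leaf — visit sage.
      Visit kale.
    At lime: go right to lily.
      lily is a leaf — visit lily.
    Visit lime.
  At hop: no right child.
  Visit hop.
Visit plum.
Full post-order sequence: yew, teak, poppy, aster, ivy, sage, kale, lily, lime, hop, plum.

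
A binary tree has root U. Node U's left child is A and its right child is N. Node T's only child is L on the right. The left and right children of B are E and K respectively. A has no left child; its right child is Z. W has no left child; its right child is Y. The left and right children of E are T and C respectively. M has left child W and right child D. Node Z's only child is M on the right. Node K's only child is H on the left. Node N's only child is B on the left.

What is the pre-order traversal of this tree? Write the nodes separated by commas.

U, A, Z, M, W, Y, D, N, B, E, T, L, C, K, H

Pre-order visits the node, then its left subtree, then its right subtree.
Visit U.
At U: go left to A.
  Visit A.
  At A: no left child.
  At A: go right to Z.
    Visit Z.
    At Z: no left child.
    At Z: go right to M.
      Visit M.
      At M: go left to W.
        Visit W.
        At W: no left child.
        At W: go right to Y.
          Y is a leaf — visit Y.
      At M: go right to D.
        D is a leaf — visit D.
At U: go right to N.
  Visit N.
  At N: go left to B.
    Visit B.
    At B: go left to E.
      Visit E.
      At E: go left to T.
        Visit T.
        At T: no left child.
        At T: go right to L.
          L is a leaf — visit L.
      At E: go right to C.
        C is a leaf — visit C.
    At B: go right to K.
      Visit K.
      At K: go left to H.
        H is a leaf — visit H.
      At K: no right child.
  At N: no right child.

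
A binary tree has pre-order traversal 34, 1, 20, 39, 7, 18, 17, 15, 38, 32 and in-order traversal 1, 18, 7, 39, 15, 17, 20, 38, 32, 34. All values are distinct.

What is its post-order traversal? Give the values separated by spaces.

The first element of pre-order is the root; it splits in-order into left and right subtrees.
Root 34: left subtree has 9 nodes {1, 18, 7, 39, 15, 17, 20, 38, 32}, right has 0 { }.
  Root 1: left subtree has 0 nodes { }, right has 8 {18, 7, 39, 15, 17, 20, 38, 32}.
    Root 20: left subtree has 5 nodes {18, 7, 39, 15, 17}, right has 2 {38, 32}.
      Root 39: left subtree has 2 nodes {18, 7}, right has 2 {15, 17}.
        Root 7: left subtree has 1 node {18}, right has 0 { }.
        Root 17: left subtree has 1 node {15}, right has 0 { }.
      Root 38: left subtree has 0 nodes { }, right has 1 {32}.

18 7 15 17 39 32 38 20 1 34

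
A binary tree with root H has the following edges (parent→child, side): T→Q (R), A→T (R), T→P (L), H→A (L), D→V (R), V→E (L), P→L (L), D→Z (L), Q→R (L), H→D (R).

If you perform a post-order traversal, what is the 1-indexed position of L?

1

Post-order visits the left subtree, then the right subtree, then the node.
At H: go left to A.
  At A: no left child.
  At A: go right to T.
    At T: go left to P.
      At P: go left to L.
        L is a leaf — visit L.
      At P: no right child.
      Visit P.
    At T: go right to Q.
      At Q: go left to R.
        R is a leaf — visit R.
      At Q: no right child.
      Visit Q.
    Visit T.
  Visit A.
At H: go right to D.
  At D: go left to Z.
    Z is a leaf — visit Z.
  At D: go right to V.
    At V: go left to E.
      E is a leaf — visit E.
    At V: no right child.
    Visit V.
  Visit D.
Visit H.
Full post-order sequence: L, P, R, Q, T, A, Z, E, V, D, H.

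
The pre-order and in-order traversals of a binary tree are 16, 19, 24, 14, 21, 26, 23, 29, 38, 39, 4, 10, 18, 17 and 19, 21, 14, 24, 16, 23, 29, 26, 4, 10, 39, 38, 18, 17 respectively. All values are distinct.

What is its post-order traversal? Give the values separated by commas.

The first element of pre-order is the root; it splits in-order into left and right subtrees.
Root 16: left subtree has 4 nodes {19, 21, 14, 24}, right has 9 {23, 29, 26, 4, 10, 39, 38, 18, 17}.
  Root 19: left subtree has 0 nodes { }, right has 3 {21, 14, 24}.
    Root 24: left subtree has 2 nodes {21, 14}, right has 0 { }.
      Root 14: left subtree has 1 node {21}, right has 0 { }.
  Root 26: left subtree has 2 nodes {23, 29}, right has 6 {4, 10, 39, 38, 18, 17}.
    Root 23: left subtree has 0 nodes { }, right has 1 {29}.
    Root 38: left subtree has 3 nodes {4, 10, 39}, right has 2 {18, 17}.
      Root 39: left subtree has 2 nodes {4, 10}, right has 0 { }.
        Root 4: left subtree has 0 nodes { }, right has 1 {10}.
      Root 18: left subtree has 0 nodes { }, right has 1 {17}.

21, 14, 24, 19, 29, 23, 10, 4, 39, 17, 18, 38, 26, 16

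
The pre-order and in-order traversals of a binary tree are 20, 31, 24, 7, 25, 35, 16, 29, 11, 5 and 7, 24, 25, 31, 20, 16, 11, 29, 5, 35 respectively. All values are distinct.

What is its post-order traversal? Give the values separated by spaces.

7 25 24 31 11 5 29 16 35 20

The first element of pre-order is the root; it splits in-order into left and right subtrees.
Root 20: left subtree has 4 nodes {7, 24, 25, 31}, right has 5 {16, 11, 29, 5, 35}.
  Root 31: left subtree has 3 nodes {7, 24, 25}, right has 0 { }.
    Root 24: left subtree has 1 node {7}, right has 1 {25}.
  Root 35: left subtree has 4 nodes {16, 11, 29, 5}, right has 0 { }.
    Root 16: left subtree has 0 nodes { }, right has 3 {11, 29, 5}.
      Root 29: left subtree has 1 node {11}, right has 1 {5}.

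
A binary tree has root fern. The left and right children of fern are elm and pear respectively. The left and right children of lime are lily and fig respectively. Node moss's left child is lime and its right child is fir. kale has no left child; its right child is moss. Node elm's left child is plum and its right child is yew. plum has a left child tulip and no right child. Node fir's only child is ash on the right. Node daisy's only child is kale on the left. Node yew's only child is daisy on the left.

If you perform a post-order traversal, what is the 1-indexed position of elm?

Post-order visits the left subtree, then the right subtree, then the node.
At fern: go left to elm.
  At elm: go left to plum.
    At plum: go left to tulip.
      tulip is a leaf — visit tulip.
    At plum: no right child.
    Visit plum.
  At elm: go right to yew.
    At yew: go left to daisy.
      At daisy: go left to kale.
        At kale: no left child.
        At kale: go right to moss.
          At moss: go left to lime.
            At lime: go left to lily.
              lily is a leaf — visit lily.
            At lime: go right to fig.
              fig is a leaf — visit fig.
            Visit lime.
          At moss: go right to fir.
            At fir: no left child.
            At fir: go right to ash.
              ash is a leaf — visit ash.
            Visit fir.
          Visit moss.
        Visit kale.
      At daisy: no right child.
      Visit daisy.
    At yew: no right child.
    Visit yew.
  Visit elm.
At fern: go right to pear.
  pear is a leaf — visit pear.
Visit fern.
Full post-order sequence: tulip, plum, lily, fig, lime, ash, fir, moss, kale, daisy, yew, elm, pear, fern.

12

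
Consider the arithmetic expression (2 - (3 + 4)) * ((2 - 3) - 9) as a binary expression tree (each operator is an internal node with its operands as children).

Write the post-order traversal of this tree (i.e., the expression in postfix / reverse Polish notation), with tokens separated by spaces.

2 3 4 + - 2 3 - 9 - *

Post-order on an expression tree gives postfix notation: for each operator, emit left operand, right operand, then the operator.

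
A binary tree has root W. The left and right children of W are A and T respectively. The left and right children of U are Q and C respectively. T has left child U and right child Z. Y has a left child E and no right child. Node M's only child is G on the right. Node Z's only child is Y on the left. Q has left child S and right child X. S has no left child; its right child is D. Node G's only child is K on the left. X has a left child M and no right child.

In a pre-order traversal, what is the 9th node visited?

M

Pre-order visits the node, then its left subtree, then its right subtree.
Visit W.
At W: go left to A.
  A is a leaf — visit A.
At W: go right to T.
  Visit T.
  At T: go left to U.
    Visit U.
    At U: go left to Q.
      Visit Q.
      At Q: go left to S.
        Visit S.
        At S: no left child.
        At S: go right to D.
          D is a leaf — visit D.
      At Q: go right to X.
        Visit X.
        At X: go left to M.
          Visit M.
          At M: no left child.
          At M: go right to G.
            Visit G.
            At G: go left to K.
              K is a leaf — visit K.
            At G: no right child.
        At X: no right child.
    At U: go right to C.
      C is a leaf — visit C.
  At T: go right to Z.
    Visit Z.
    At Z: go left to Y.
      Visit Y.
      At Y: go left to E.
        E is a leaf — visit E.
      At Y: no right child.
    At Z: no right child.
Full pre-order sequence: W, A, T, U, Q, S, D, X, M, G, K, C, Z, Y, E.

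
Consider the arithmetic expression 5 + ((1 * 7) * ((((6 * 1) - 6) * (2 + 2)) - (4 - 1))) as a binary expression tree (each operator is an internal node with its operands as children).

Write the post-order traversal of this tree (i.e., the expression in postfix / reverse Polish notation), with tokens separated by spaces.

Post-order on an expression tree gives postfix notation: for each operator, emit left operand, right operand, then the operator.

5 1 7 * 6 1 * 6 - 2 2 + * 4 1 - - * +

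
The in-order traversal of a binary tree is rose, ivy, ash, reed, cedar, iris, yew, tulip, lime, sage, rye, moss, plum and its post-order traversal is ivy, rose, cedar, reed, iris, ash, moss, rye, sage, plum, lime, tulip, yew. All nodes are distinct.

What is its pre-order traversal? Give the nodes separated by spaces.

yew ash rose ivy iris reed cedar tulip lime plum sage rye moss

The last element of post-order is the root; it splits in-order into left and right subtrees.
Root yew: left subtree has 6 nodes {rose, ivy, ash, reed, cedar, iris}, right has 6 {tulip, lime, sage, rye, moss, plum}.
  Root ash: left subtree has 2 nodes {rose, ivy}, right has 3 {reed, cedar, iris}.
    Root rose: left subtree has 0 nodes { }, right has 1 {ivy}.
    Root iris: left subtree has 2 nodes {reed, cedar}, right has 0 { }.
      Root reed: left subtree has 0 nodes { }, right has 1 {cedar}.
  Root tulip: left subtree has 0 nodes { }, right has 5 {lime, sage, rye, moss, plum}.
    Root lime: left subtree has 0 nodes { }, right has 4 {sage, rye, moss, plum}.
      Root plum: left subtree has 3 nodes {sage, rye, moss}, right has 0 { }.
        Root sage: left subtree has 0 nodes { }, right has 2 {rye, moss}.
          Root rye: left subtree has 0 nodes { }, right has 1 {moss}.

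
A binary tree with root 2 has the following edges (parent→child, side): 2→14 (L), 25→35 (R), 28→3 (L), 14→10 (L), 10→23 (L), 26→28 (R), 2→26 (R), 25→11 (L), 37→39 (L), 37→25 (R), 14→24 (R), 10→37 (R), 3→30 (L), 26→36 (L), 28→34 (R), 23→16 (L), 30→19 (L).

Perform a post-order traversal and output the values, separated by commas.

Post-order visits the left subtree, then the right subtree, then the node.
At 2: go left to 14.
  At 14: go left to 10.
    At 10: go left to 23.
      At 23: go left to 16.
        16 is a leaf — visit 16.
      At 23: no right child.
      Visit 23.
    At 10: go right to 37.
      At 37: go left to 39.
        39 is a leaf — visit 39.
      At 37: go right to 25.
        At 25: go left to 11.
          11 is a leaf — visit 11.
        At 25: go right to 35.
          35 is a leaf — visit 35.
        Visit 25.
      Visit 37.
    Visit 10.
  At 14: go right to 24.
    24 is a leaf — visit 24.
  Visit 14.
At 2: go right to 26.
  At 26: go left to 36.
    36 is a leaf — visit 36.
  At 26: go right to 28.
    At 28: go left to 3.
      At 3: go left to 30.
        At 30: go left to 19.
          19 is a leaf — visit 19.
        At 30: no right child.
        Visit 30.
      At 3: no right child.
      Visit 3.
    At 28: go right to 34.
      34 is a leaf — visit 34.
    Visit 28.
  Visit 26.
Visit 2.

16, 23, 39, 11, 35, 25, 37, 10, 24, 14, 36, 19, 30, 3, 34, 28, 26, 2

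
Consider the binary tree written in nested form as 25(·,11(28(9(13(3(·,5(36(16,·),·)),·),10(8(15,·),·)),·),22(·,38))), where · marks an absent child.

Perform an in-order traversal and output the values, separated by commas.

In-order visits the left subtree, then the node, then the right subtree.
At 25: no left child.
Visit 25.
At 25: go right to 11.
  At 11: go left to 28.
    At 28: go left to 9.
      At 9: go left to 13.
        At 13: go left to 3.
          At 3: no left child.
          Visit 3.
          At 3: go right to 5.
            At 5: go left to 36.
              At 36: go left to 16.
                16 is a leaf — visit 16.
              Visit 36.
              At 36: no right child.
            Visit 5.
            At 5: no right child.
        Visit 13.
        At 13: no right child.
      Visit 9.
      At 9: go right to 10.
        At 10: go left to 8.
          At 8: go left to 15.
            15 is a leaf — visit 15.
          Visit 8.
          At 8: no right child.
        Visit 10.
        At 10: no right child.
    Visit 28.
    At 28: no right child.
  Visit 11.
  At 11: go right to 22.
    At 22: no left child.
    Visit 22.
    At 22: go right to 38.
      38 is a leaf — visit 38.

25, 3, 16, 36, 5, 13, 9, 15, 8, 10, 28, 11, 22, 38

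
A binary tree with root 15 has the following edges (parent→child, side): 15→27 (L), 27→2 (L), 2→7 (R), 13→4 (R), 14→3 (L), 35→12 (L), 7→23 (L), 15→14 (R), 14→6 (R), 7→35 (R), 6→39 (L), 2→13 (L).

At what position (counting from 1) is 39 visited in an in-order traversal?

In-order visits the left subtree, then the node, then the right subtree.
At 15: go left to 27.
  At 27: go left to 2.
    At 2: go left to 13.
      At 13: no left child.
      Visit 13.
      At 13: go right to 4.
        4 is a leaf — visit 4.
    Visit 2.
    At 2: go right to 7.
      At 7: go left to 23.
        23 is a leaf — visit 23.
      Visit 7.
      At 7: go right to 35.
        At 35: go left to 12.
          12 is a leaf — visit 12.
        Visit 35.
        At 35: no right child.
  Visit 27.
  At 27: no right child.
Visit 15.
At 15: go right to 14.
  At 14: go left to 3.
    3 is a leaf — visit 3.
  Visit 14.
  At 14: go right to 6.
    At 6: go left to 39.
      39 is a leaf — visit 39.
    Visit 6.
    At 6: no right child.
Full in-order sequence: 13, 4, 2, 23, 7, 12, 35, 27, 15, 3, 14, 39, 6.

12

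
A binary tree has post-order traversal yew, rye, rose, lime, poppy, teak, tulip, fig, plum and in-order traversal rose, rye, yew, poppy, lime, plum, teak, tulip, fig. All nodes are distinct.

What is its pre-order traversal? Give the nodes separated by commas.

plum, poppy, rose, rye, yew, lime, fig, tulip, teak

The last element of post-order is the root; it splits in-order into left and right subtrees.
Root plum: left subtree has 5 nodes {rose, rye, yew, poppy, lime}, right has 3 {teak, tulip, fig}.
  Root poppy: left subtree has 3 nodes {rose, rye, yew}, right has 1 {lime}.
    Root rose: left subtree has 0 nodes { }, right has 2 {rye, yew}.
      Root rye: left subtree has 0 nodes { }, right has 1 {yew}.
  Root fig: left subtree has 2 nodes {teak, tulip}, right has 0 { }.
    Root tulip: left subtree has 1 node {teak}, right has 0 { }.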